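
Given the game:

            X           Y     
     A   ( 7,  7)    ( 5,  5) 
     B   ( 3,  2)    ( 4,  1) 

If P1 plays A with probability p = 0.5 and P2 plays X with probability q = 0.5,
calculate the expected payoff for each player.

E[P1] = 4.75, E[P2] = 3.75

Work:
E[P1] = p·q·π₁(A,X) + p·(1-q)·π₁(A,Y) + (1-p)·q·π₁(B,X) + (1-p)·(1-q)·π₁(B,Y)
= 0.5·0.5·7 + 0.5·0.5·5 + 0.5·0.5·3 + 0.5·0.5·4
= 4.75

E[P2] = 3.75 (similar calculation)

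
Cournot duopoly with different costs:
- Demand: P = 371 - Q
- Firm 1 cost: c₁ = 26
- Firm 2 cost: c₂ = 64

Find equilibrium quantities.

q₁* = 127.67, q₂* = 89.67

Work:
Reaction: q₁ = (371 - 26 - q₂)/2
Reaction: q₂ = (371 - 64 - q₁)/2
Solve simultaneously:
q₁* = (371 - 2×26 + 64)/3 = 127.67
q₂* = (371 - 2×64 + 26)/3 = 89.67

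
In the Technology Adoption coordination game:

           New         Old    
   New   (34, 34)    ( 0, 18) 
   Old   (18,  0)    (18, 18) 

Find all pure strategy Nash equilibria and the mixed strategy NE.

Pure NE: (New, New) and (Old, Old); Mixed NE: p = 0.5294, q = 0.5294

Work:
Check pure NE:
(New, New): (34, 34) - no unilateral deviation beneficial
(Old, Old): (18, 18) - no unilateral deviation beneficial
Mixed NE: P1 plays New with p = 0.5294, P2 plays New with q = 0.5294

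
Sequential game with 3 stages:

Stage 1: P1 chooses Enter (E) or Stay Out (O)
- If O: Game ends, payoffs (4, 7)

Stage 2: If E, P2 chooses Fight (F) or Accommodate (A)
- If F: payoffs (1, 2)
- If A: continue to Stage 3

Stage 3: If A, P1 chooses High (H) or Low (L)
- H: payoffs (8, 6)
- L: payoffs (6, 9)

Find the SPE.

SPE: (E, A, H); Outcome (8, 6)

Work:
Stage 3: P1 chooses H (8 vs 6)
Stage 2: P2: F->2, A->6 (anticipating H). Choose A
Stage 1: P1: O->4, E->8 (anticipating A, H). Choose E
SPE path: E -> A -> H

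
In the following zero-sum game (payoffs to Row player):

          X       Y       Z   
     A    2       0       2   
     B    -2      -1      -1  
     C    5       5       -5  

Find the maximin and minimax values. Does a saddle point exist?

Maximin = 0, Minimax = 2, Saddle: False

Work:
Row minimums: [0, -2, -5] → maximin = 0
Column maximums: [5, 5, 2] → minimax = 2
No saddle point (maximin ≠ minimax). Mixed strategy needed.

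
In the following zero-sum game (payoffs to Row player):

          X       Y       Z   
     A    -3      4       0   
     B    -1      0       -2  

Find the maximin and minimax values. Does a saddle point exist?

Maximin = -2, Minimax = -1, Saddle: False

Work:
Row minimums: [-3, -2] → maximin = -2
Column maximums: [-1, 4, 0] → minimax = -1
No saddle point (maximin ≠ minimax). Mixed strategy needed.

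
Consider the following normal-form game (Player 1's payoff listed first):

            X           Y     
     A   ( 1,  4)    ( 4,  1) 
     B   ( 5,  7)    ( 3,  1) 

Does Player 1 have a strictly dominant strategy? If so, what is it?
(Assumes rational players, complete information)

No strictly dominant strategy exists for Player 1

Work:
A strategy strictly dominates another if it gives a strictly higher payoff against every opponent action. Compare each pair of P1's strategies column-by-column:
  A vs B: [1 vs 5, 4 vs 3] → A does not strictly dominate B (column X: 1 ≤ 5)
  B vs A: [5 vs 1, 3 vs 4] → B does not strictly dominate A (column Y: 3 ≤ 4)
No single strategy strictly dominates all others → no strictly dominant strategy.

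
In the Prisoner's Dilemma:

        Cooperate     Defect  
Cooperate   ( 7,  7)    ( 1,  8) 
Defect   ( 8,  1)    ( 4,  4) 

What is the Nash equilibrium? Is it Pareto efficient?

(Defect, Defect) is NE; not Pareto efficient

Work:
Defect dominates Cooperate for both players:
If P2 cooperates: Defect (8) > Cooperate (7)
If P2 defects: Defect (4) > Cooperate (1)
NE: (Defect, Defect) with payoff (4, 4)
But (Cooperate, Cooperate) = (7, 7) Pareto dominates (4, 4)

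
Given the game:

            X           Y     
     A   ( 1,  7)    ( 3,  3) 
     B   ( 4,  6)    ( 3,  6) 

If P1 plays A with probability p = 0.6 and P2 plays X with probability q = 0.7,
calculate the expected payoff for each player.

E[P1] = 2.44, E[P2] = 5.88

Work:
E[P1] = p·q·π₁(A,X) + p·(1-q)·π₁(A,Y) + (1-p)·q·π₁(B,X) + (1-p)·(1-q)·π₁(B,Y)
= 0.6·0.7·1 + 0.6·0.3·3 + 0.4·0.7·4 + 0.4·0.3·3
= 2.44

E[P2] = 5.88 (similar calculation)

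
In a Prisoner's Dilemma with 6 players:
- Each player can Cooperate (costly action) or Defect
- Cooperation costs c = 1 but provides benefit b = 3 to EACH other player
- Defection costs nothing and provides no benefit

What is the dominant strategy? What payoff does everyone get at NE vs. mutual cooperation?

Dominant: Defect; NE payoff = 0; Coop payoff = 14

Work:
Defect dominates (saves cost c = 1, benefit to others is external)
NE: All defect → everyone gets 0
If all cooperate: each receives (5)×3 - 1 = 14
Social dilemma: 14 > 0 but NE gives 0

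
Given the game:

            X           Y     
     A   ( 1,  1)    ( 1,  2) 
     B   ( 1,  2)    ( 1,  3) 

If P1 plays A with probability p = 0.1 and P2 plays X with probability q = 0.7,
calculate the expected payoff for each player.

E[P1] = 1.0, E[P2] = 2.2

Work:
E[P1] = p·q·π₁(A,X) + p·(1-q)·π₁(A,Y) + (1-p)·q·π₁(B,X) + (1-p)·(1-q)·π₁(B,Y)
= 0.1·0.7·1 + 0.1·0.3·1 + 0.9·0.7·1 + 0.9·0.3·1
= 1.0

E[P2] = 2.2 (similar calculation)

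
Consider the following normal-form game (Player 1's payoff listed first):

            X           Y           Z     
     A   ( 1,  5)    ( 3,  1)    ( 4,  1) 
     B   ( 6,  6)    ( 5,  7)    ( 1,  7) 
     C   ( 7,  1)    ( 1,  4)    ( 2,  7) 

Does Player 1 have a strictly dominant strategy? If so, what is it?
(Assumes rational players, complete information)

No strictly dominant strategy exists for Player 1

Work:
A strategy strictly dominates another if it gives a strictly higher payoff against every opponent action. Compare each pair of P1's strategies column-by-column:
  A vs B: [1 vs 6, 3 vs 5, 4 vs 1] → A does not strictly dominate B (column X: 1 ≤ 6)
  A vs C: [1 vs 7, 3 vs 1, 4 vs 2] → A does not strictly dominate C (column X: 1 ≤ 7)
  B vs A: [6 vs 1, 5 vs 3, 1 vs 4] → B does not strictly dominate A (column Z: 1 ≤ 4)
  B vs C: [6 vs 7, 5 vs 1, 1 vs 2] → B does not strictly dominate C (column X: 6 ≤ 7)
  C vs A: [7 vs 1, 1 vs 3, 2 vs 4] → C does not strictly dominate A (column Y: 1 ≤ 3)
  C vs B: [7 vs 6, 1 vs 5, 2 vs 1] → C does not strictly dominate B (column Y: 1 ≤ 5)
No single strategy strictly dominates all others → no strictly dominant strategy.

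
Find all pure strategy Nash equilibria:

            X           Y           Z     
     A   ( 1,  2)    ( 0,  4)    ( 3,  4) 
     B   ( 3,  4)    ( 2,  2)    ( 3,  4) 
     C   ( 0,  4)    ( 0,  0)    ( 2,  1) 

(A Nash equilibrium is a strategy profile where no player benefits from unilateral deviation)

Nash equilibrium: (A, Z), (B, X), (B, Z)

Work:
Best responses:
  P1 vs X: payoffs [1, 3, 0] → best response B (payoff 3)
  P1 vs Y: payoffs [0, 2, 0] → best response B (payoff 2)
  P1 vs Z: payoffs [3, 3, 2] → best response A/B (payoff 3)
  P2 vs A: payoffs [2, 4, 4] → best response Y/Z (payoff 4)
  P2 vs B: payoffs [4, 2, 4] → best response X/Z (payoff 4)
  P2 vs C: payoffs [4, 0, 1] → best response X (payoff 4)
Mutual best responses: (A,Z), (B,X), (B,Z) → Nash equilibria.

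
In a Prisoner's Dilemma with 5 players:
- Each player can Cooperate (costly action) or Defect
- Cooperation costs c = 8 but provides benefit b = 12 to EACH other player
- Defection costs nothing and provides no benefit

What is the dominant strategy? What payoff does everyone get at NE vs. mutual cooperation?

Dominant: Defect; NE payoff = 0; Coop payoff = 40

Work:
Defect dominates (saves cost c = 8, benefit to others is external)
NE: All defect → everyone gets 0
If all cooperate: each receives (4)×12 - 8 = 40
Social dilemma: 40 > 0 but NE gives 0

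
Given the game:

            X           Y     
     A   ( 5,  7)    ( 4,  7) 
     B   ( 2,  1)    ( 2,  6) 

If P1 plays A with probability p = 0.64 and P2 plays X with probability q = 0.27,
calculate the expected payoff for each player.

E[P1] = 3.4528, E[P2] = 6.154

Work:
E[P1] = p·q·π₁(A,X) + p·(1-q)·π₁(A,Y) + (1-p)·q·π₁(B,X) + (1-p)·(1-q)·π₁(B,Y)
= 0.64·0.27·5 + 0.64·0.73·4 + 0.36·0.27·2 + 0.36·0.73·2
= 3.4528

E[P2] = 6.154 (similar calculation)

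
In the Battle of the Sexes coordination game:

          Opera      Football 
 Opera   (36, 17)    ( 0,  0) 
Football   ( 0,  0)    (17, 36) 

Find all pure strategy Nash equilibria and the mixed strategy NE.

Pure NE: (Opera, Opera) and (Football, Football); Mixed NE: p = 0.6792, q = 0.3208

Work:
Check pure NE:
(Opera, Opera): (36, 17) - no unilateral deviation beneficial
(Football, Football): (17, 36) - no unilateral deviation beneficial
Mixed NE: P1 plays Opera with p = 0.6792, P2 plays Opera with q = 0.3208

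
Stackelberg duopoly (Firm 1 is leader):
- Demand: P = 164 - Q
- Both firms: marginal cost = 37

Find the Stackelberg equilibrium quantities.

q₁* (leader) = 63.5, q₂* (follower) = 31.75

Work:
Follower's reaction: q₂ = (a - c - q₁)/2
Leader substitutes: π₁ = q₁·(a - q₁ - (a-c-q₁)/2 - c)
FOC: q₁* = (164 - 37)/2 = 63.50
Then: q₂* = (164 - 37 - 63.5)/2 = 31.75
Leader has first-mover advantage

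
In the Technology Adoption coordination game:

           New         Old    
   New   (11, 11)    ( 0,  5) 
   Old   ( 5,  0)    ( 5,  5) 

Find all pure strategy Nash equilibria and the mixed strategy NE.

Pure NE: (New, New) and (Old, Old); Mixed NE: p = 0.4545, q = 0.4545

Work:
Check pure NE:
(New, New): (11, 11) - no unilateral deviation beneficial
(Old, Old): (5, 5) - no unilateral deviation beneficial
Mixed NE: P1 plays New with p = 0.4545, P2 plays New with q = 0.4545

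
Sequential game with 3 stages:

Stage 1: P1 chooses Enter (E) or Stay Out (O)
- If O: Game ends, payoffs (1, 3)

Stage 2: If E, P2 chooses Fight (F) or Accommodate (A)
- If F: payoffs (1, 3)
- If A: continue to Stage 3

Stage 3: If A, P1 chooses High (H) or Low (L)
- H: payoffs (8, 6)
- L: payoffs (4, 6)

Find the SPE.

SPE: (E, A, H); Outcome (8, 6)

Work:
Stage 3: P1 chooses H (8 vs 4)
Stage 2: P2: F->3, A->6 (anticipating H). Choose A
Stage 1: P1: O->1, E->8 (anticipating A, H). Choose E
SPE path: E -> A -> H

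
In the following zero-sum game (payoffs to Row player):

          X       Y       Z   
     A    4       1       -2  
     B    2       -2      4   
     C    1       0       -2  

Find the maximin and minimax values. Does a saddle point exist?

Maximin = -2, Minimax = 1, Saddle: False

Work:
Row minimums: [-2, -2, -2] → maximin = -2
Column maximums: [4, 1, 4] → minimax = 1
No saddle point (maximin ≠ minimax). Mixed strategy needed.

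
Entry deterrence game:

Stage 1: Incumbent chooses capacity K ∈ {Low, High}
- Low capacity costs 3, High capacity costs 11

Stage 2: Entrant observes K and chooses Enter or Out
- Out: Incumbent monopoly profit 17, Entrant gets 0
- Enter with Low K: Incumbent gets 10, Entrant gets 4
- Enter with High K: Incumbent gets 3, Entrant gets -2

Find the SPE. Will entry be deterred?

SPE: (Low, Enter|Low, Out|High); Entry not deterred. Incumbent net profit = 7, Entrant gets 4

Work:
After Low K: Entrant enters (4 > 0)
After High K: Entrant stays out (-2 < 0)
Incumbent: Low → 10−3=7, High → 17−11=6
Incumbent chooses Low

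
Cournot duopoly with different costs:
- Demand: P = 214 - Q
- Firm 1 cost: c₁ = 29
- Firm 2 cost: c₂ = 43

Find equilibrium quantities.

q₁* = 66.33, q₂* = 52.33

Work:
Reaction: q₁ = (214 - 29 - q₂)/2
Reaction: q₂ = (214 - 43 - q₁)/2
Solve simultaneously:
q₁* = (214 - 2×29 + 43)/3 = 66.33
q₂* = (214 - 2×43 + 29)/3 = 52.33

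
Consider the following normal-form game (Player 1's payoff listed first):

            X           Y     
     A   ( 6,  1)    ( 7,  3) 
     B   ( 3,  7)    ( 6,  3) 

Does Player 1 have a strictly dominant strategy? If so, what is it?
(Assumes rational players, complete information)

Yes, Player 1's strictly dominant strategy is A

Work:
A strategy strictly dominates another if it gives a strictly higher payoff against every opponent action. Compare each pair of P1's strategies column-by-column:
  A vs B: [6 vs 3, 7 vs 6] → A strictly dominates B
  B vs A: [3 vs 6, 6 vs 7] → B does not strictly dominate A (column X: 3 ≤ 6)
A strictly dominates every other strategy → strictly dominant.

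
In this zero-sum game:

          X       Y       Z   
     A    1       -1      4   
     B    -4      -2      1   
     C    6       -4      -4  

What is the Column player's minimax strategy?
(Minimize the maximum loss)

Column should play Y, value = -1

Work:
Column player minimizes Row's maximum payoff:
Column X: max payoff to Row = 6
Column Y: max payoff to Row = -1
Column Z: max payoff to Row = 4
Minimum is -1, achieved by column Y.
Minimax strategy: Y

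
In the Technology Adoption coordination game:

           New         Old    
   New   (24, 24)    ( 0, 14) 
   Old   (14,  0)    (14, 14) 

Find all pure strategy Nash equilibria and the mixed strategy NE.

Pure NE: (New, New) and (Old, Old); Mixed NE: p = 0.5833, q = 0.5833

Work:
Check pure NE:
(New, New): (24, 24) - no unilateral deviation beneficial
(Old, Old): (14, 14) - no unilateral deviation beneficial
Mixed NE: P1 plays New with p = 0.5833, P2 plays New with q = 0.5833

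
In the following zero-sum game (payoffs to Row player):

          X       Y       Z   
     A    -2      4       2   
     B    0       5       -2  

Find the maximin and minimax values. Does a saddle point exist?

Maximin = -2, Minimax = 0, Saddle: False

Work:
Row minimums: [-2, -2] → maximin = -2
Column maximums: [0, 5, 2] → minimax = 0
No saddle point (maximin ≠ minimax). Mixed strategy needed.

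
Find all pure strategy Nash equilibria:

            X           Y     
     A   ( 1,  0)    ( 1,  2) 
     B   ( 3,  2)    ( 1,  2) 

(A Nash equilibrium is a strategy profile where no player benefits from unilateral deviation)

Nash equilibrium: (A, Y), (B, X), (B, Y)

Work:
Best responses:
  P1 vs X: payoffs [1, 3] → best response B (payoff 3)
  P1 vs Y: payoffs [1, 1] → best response A/B (payoff 1)
  P2 vs A: payoffs [0, 2] → best response Y (payoff 2)
  P2 vs B: payoffs [2, 2] → best response X/Y (payoff 2)
Mutual best responses: (A,Y), (B,X), (B,Y) → Nash equilibria.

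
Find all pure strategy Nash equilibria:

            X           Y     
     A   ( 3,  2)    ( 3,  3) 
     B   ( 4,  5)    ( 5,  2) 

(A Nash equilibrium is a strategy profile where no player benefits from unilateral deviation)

Nash equilibrium: (B, X)

Work:
Best responses:
  P1 vs X: payoffs [3, 4] → best response B (payoff 4)
  P1 vs Y: payoffs [3, 5] → best response B (payoff 5)
  P2 vs A: payoffs [2, 3] → best response Y (payoff 3)
  P2 vs B: payoffs [5, 2] → best response X (payoff 5)
Mutual best responses: (B,X) → Nash equilibria.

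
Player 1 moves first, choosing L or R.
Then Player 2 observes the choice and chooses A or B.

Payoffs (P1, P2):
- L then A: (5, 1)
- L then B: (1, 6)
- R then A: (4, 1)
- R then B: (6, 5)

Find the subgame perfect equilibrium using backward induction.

P1 plays R, P2 plays B after L and B after R; Payoff (6, 5)

Work:
Backward induction:
After L: P2 chooses B → P1 gets 1
After R: P2 chooses B → P1 gets 6
P1 chooses R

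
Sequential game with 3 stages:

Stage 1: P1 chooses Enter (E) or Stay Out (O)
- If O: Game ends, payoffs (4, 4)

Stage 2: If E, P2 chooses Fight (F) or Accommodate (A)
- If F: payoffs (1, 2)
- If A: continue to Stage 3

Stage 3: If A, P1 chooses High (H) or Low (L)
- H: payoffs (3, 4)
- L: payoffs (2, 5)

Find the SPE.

SPE: (O, A, H); Outcome (4, 4)

Work:
Stage 3: P1 chooses H (3 vs 2)
Stage 2: P2: F->2, A->4 (anticipating H). Choose A
Stage 1: P1: O->4, E->3 (anticipating A, H). Choose O
SPE path: O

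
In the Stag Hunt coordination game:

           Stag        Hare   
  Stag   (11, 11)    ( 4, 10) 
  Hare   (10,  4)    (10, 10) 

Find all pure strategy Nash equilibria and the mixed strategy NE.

Pure NE: (Stag, Stag) and (Hare, Hare); Mixed NE: p = 0.8571, q = 0.8571

Work:
Check pure NE:
(Stag, Stag): (11, 11) - no unilateral deviation beneficial
(Hare, Hare): (10, 10) - no unilateral deviation beneficial
Mixed NE: P1 plays Stag with p = 0.8571, P2 plays Stag with q = 0.8571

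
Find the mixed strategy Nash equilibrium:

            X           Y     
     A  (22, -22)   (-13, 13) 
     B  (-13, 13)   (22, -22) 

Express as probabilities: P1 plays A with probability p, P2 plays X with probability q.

p = 0.5, q = 0.5

Work:
Find probabilities that make opponent indifferent:
P2 chooses q to make P1 indifferent between A and B
P1 chooses p to make P2 indifferent between X and Y
Mixed NE: P1 plays (A: 0.5, B: 0.5), P2 plays (X: 0.5, Y: 0.5)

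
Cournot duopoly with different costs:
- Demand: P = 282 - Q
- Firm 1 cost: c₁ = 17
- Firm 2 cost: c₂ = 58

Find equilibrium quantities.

q₁* = 102.0, q₂* = 61.0

Work:
Reaction: q₁ = (282 - 17 - q₂)/2
Reaction: q₂ = (282 - 58 - q₁)/2
Solve simultaneously:
q₁* = (282 - 2×17 + 58)/3 = 102.0
q₂* = (282 - 2×58 + 17)/3 = 61.0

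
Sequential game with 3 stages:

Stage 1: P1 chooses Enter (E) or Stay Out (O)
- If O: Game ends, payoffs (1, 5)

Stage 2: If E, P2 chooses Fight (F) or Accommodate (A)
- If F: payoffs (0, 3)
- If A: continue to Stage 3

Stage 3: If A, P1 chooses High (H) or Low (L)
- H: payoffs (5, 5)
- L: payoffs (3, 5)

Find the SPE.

SPE: (E, A, H); Outcome (5, 5)

Work:
Stage 3: P1 chooses H (5 vs 3)
Stage 2: P2: F->3, A->5 (anticipating H). Choose A
Stage 1: P1: O->1, E->5 (anticipating A, H). Choose E
SPE path: E -> A -> H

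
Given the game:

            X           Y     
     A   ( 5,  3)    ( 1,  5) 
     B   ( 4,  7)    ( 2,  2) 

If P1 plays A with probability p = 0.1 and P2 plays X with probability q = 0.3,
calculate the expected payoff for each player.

E[P1] = 2.56, E[P2] = 3.59

Work:
E[P1] = p·q·π₁(A,X) + p·(1-q)·π₁(A,Y) + (1-p)·q·π₁(B,X) + (1-p)·(1-q)·π₁(B,Y)
= 0.1·0.3·5 + 0.1·0.7·1 + 0.9·0.3·4 + 0.9·0.7·2
= 2.56

E[P2] = 3.59 (similar calculation)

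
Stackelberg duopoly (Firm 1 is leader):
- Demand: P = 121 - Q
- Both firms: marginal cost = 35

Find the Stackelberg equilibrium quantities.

q₁* (leader) = 43.0, q₂* (follower) = 21.5

Work:
Follower's reaction: q₂ = (a - c - q₁)/2
Leader substitutes: π₁ = q₁·(a - q₁ - (a-c-q₁)/2 - c)
FOC: q₁* = (121 - 35)/2 = 43.00
Then: q₂* = (121 - 35 - 43.0)/2 = 21.50
Leader has first-mover advantage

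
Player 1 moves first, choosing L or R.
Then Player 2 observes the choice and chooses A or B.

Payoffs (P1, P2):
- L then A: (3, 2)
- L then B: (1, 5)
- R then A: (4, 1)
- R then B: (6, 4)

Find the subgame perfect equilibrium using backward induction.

P1 plays R, P2 plays B after L and B after R; Payoff (6, 4)

Work:
Backward induction:
After L: P2 chooses B → P1 gets 1
After R: P2 chooses B → P1 gets 6
P1 chooses R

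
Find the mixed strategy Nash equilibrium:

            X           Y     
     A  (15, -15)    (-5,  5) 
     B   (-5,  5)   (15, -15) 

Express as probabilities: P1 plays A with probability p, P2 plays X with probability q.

p = 0.5, q = 0.5

Work:
Find probabilities that make opponent indifferent:
P2 chooses q to make P1 indifferent between A and B
P1 chooses p to make P2 indifferent between X and Y
Mixed NE: P1 plays (A: 0.5, B: 0.5), P2 plays (X: 0.5, Y: 0.5)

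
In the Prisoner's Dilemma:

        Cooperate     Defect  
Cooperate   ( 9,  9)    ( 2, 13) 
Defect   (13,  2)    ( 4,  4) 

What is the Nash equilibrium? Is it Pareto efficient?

(Defect, Defect) is NE; not Pareto efficient

Work:
Defect dominates Cooperate for both players:
If P2 cooperates: Defect (13) > Cooperate (9)
If P2 defects: Defect (4) > Cooperate (2)
NE: (Defect, Defect) with payoff (4, 4)
But (Cooperate, Cooperate) = (9, 9) Pareto dominates (4, 4)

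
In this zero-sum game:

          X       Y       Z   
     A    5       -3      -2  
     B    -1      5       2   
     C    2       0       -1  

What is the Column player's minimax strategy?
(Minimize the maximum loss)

Column should play Z, value = 2

Work:
Column player minimizes Row's maximum payoff:
Column X: max payoff to Row = 5
Column Y: max payoff to Row = 5
Column Z: max payoff to Row = 2
Minimum is 2, achieved by column Z.
Minimax strategy: Z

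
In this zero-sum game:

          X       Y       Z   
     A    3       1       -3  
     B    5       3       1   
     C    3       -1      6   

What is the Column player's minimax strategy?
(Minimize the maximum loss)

Column should play Y, value = 3

Work:
Column player minimizes Row's maximum payoff:
Column X: max payoff to Row = 5
Column Y: max payoff to Row = 3
Column Z: max payoff to Row = 6
Minimum is 3, achieved by column Y.
Minimax strategy: Y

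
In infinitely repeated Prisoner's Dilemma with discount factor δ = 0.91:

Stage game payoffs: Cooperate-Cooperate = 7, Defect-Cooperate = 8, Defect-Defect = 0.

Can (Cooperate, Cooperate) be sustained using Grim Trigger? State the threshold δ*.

δ* = 0.125; since δ = 0.91 ≥ 0.125, cooperation can be sustained

Work:
For Grim Trigger:
Cooperate forever: 7/(1-δ)
Defect then punished: 8 + 0·δ/(1-δ)
Need: 7/(1-δ) ≥ 8 + 0·δ/(1-δ)
Solving: δ ≥ (T-R)/(T-P) = (8-7)/(8-0) = 0.125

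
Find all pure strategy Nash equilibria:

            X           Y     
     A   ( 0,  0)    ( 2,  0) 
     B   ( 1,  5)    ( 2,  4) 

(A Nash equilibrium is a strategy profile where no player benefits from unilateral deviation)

Nash equilibrium: (A, Y), (B, X)

Work:
Best responses:
  P1 vs X: payoffs [0, 1] → best response B (payoff 1)
  P1 vs Y: payoffs [2, 2] → best response A/B (payoff 2)
  P2 vs A: payoffs [0, 0] → best response X/Y (payoff 0)
  P2 vs B: payoffs [5, 4] → best response X (payoff 5)
Mutual best responses: (A,Y), (B,X) → Nash equilibria.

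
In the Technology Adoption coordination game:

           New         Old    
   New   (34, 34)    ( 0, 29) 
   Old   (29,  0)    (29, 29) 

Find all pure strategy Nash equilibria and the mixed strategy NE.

Pure NE: (New, New) and (Old, Old); Mixed NE: p = 0.8529, q = 0.8529

Work:
Check pure NE:
(New, New): (34, 34) - no unilateral deviation beneficial
(Old, Old): (29, 29) - no unilateral deviation beneficial
Mixed NE: P1 plays New with p = 0.8529, P2 plays New with q = 0.8529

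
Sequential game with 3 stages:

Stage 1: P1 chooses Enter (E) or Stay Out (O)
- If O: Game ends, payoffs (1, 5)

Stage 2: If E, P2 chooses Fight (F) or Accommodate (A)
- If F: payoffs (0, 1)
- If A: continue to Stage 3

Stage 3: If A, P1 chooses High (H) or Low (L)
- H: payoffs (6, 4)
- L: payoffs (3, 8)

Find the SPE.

SPE: (E, A, H); Outcome (6, 4)

Work:
Stage 3: P1 chooses H (6 vs 3)
Stage 2: P2: F->1, A->4 (anticipating H). Choose A
Stage 1: P1: O->1, E->6 (anticipating A, H). Choose E
SPE path: E -> A -> H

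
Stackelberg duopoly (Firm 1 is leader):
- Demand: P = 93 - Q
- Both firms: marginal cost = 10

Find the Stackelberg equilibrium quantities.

q₁* (leader) = 41.5, q₂* (follower) = 20.75

Work:
Follower's reaction: q₂ = (a - c - q₁)/2
Leader substitutes: π₁ = q₁·(a - q₁ - (a-c-q₁)/2 - c)
FOC: q₁* = (93 - 10)/2 = 41.50
Then: q₂* = (93 - 10 - 41.5)/2 = 20.75
Leader has first-mover advantage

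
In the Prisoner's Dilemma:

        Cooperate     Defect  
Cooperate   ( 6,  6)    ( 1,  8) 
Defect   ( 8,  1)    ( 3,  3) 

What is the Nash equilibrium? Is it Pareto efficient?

(Defect, Defect) is NE; not Pareto efficient

Work:
Defect dominates Cooperate for both players:
If P2 cooperates: Defect (8) > Cooperate (6)
If P2 defects: Defect (3) > Cooperate (1)
NE: (Defect, Defect) with payoff (3, 3)
But (Cooperate, Cooperate) = (6, 6) Pareto dominates (3, 3)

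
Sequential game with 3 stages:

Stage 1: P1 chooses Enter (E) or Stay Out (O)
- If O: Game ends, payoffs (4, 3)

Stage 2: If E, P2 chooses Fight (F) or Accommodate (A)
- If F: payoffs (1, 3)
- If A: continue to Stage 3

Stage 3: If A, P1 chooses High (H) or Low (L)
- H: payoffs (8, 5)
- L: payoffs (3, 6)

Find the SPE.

SPE: (E, A, H); Outcome (8, 5)

Work:
Stage 3: P1 chooses H (8 vs 3)
Stage 2: P2: F->3, A->5 (anticipating H). Choose A
Stage 1: P1: O->4, E->8 (anticipating A, H). Choose E
SPE path: E -> A -> H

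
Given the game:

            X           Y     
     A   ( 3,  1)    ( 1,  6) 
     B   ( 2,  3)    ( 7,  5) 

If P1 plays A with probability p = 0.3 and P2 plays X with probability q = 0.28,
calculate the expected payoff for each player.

E[P1] = 4.388, E[P2] = 4.488

Work:
E[P1] = p·q·π₁(A,X) + p·(1-q)·π₁(A,Y) + (1-p)·q·π₁(B,X) + (1-p)·(1-q)·π₁(B,Y)
= 0.3·0.28·3 + 0.3·0.72·1 + 0.7·0.28·2 + 0.7·0.72·7
= 4.388

E[P2] = 4.488 (similar calculation)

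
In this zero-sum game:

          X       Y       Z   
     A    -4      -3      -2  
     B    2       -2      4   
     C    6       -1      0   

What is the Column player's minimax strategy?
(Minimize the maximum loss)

Column should play Y, value = -1

Work:
Column player minimizes Row's maximum payoff:
Column X: max payoff to Row = 6
Column Y: max payoff to Row = -1
Column Z: max payoff to Row = 4
Minimum is -1, achieved by column Y.
Minimax strategy: Y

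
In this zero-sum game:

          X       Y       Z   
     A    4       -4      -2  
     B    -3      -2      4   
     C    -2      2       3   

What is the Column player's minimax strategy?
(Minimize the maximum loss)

Column should play Y, value = 2

Work:
Column player minimizes Row's maximum payoff:
Column X: max payoff to Row = 4
Column Y: max payoff to Row = 2
Column Z: max payoff to Row = 4
Minimum is 2, achieved by column Y.
Minimax strategy: Y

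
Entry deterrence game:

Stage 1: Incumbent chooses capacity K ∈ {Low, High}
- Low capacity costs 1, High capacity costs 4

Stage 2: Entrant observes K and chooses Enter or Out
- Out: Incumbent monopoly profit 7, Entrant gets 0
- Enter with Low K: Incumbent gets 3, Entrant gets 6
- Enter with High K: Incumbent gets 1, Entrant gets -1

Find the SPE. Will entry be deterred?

SPE: (High, Enter|Low, Out|High); Entry deterred. Incumbent net profit = 3

Work:
After Low K: Entrant enters (6 > 0)
After High K: Entrant stays out (-1 < 0)
Incumbent: Low → 3−1=2, High → 7−4=3
Incumbent chooses High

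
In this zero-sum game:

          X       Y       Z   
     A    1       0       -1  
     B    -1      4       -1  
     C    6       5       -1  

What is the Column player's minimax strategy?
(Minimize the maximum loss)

Column should play Z, value = -1

Work:
Column player minimizes Row's maximum payoff:
Column X: max payoff to Row = 6
Column Y: max payoff to Row = 5
Column Z: max payoff to Row = -1
Minimum is -1, achieved by column Z.
Minimax strategy: Z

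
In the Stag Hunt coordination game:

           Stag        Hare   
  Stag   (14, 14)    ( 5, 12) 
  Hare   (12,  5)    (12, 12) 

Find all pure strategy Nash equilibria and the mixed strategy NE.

Pure NE: (Stag, Stag) and (Hare, Hare); Mixed NE: p = 0.7778, q = 0.7778

Work:
Check pure NE:
(Stag, Stag): (14, 14) - no unilateral deviation beneficial
(Hare, Hare): (12, 12) - no unilateral deviation beneficial
Mixed NE: P1 plays Stag with p = 0.7778, P2 plays Stag with q = 0.7778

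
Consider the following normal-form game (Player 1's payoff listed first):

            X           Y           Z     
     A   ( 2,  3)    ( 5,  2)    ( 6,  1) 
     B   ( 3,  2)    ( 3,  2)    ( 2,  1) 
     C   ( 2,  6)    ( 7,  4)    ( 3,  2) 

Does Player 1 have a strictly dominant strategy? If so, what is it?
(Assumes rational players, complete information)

No strictly dominant strategy exists for Player 1

Work:
A strategy strictly dominates another if it gives a strictly higher payoff against every opponent action. Compare each pair of P1's strategies column-by-column:
  A vs B: [2 vs 3, 5 vs 3, 6 vs 2] → A does not strictly dominate B (column X: 2 ≤ 3)
  A vs C: [2 vs 2, 5 vs 7, 6 vs 3] → A does not strictly dominate C (column X: 2 ≤ 2)
  B vs A: [3 vs 2, 3 vs 5, 2 vs 6] → B does not strictly dominate A (column Y: 3 ≤ 5)
  B vs C: [3 vs 2, 3 vs 7, 2 vs 3] → B does not strictly dominate C (column Y: 3 ≤ 7)
  C vs A: [2 vs 2, 7 vs 5, 3 vs 6] → C does not strictly dominate A (column X: 2 ≤ 2)
  C vs B: [2 vs 3, 7 vs 3, 3 vs 2] → C does not strictly dominate B (column X: 2 ≤ 3)
No single strategy strictly dominates all others → no strictly dominant strategy.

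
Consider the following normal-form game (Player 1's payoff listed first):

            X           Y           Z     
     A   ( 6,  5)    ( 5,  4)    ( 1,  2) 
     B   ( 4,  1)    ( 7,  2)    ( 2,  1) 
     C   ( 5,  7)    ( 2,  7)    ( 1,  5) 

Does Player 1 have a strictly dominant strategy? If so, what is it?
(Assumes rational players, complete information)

No strictly dominant strategy exists for Player 1

Work:
A strategy strictly dominates another if it gives a strictly higher payoff against every opponent action. Compare each pair of P1's strategies column-by-column:
  A vs B: [6 vs 4, 5 vs 7, 1 vs 2] → A does not strictly dominate B (column Y: 5 ≤ 7)
  A vs C: [6 vs 5, 5 vs 2, 1 vs 1] → A does not strictly dominate C (column Z: 1 ≤ 1)
  B vs A: [4 vs 6, 7 vs 5, 2 vs 1] → B does not strictly dominate A (column X: 4 ≤ 6)
  B vs C: [4 vs 5, 7 vs 2, 2 vs 1] → B does not strictly dominate C (column X: 4 ≤ 5)
  C vs A: [5 vs 6, 2 vs 5, 1 vs 1] → C does not strictly dominate A (column X: 5 ≤ 6)
  C vs B: [5 vs 4, 2 vs 7, 1 vs 2] → C does not strictly dominate B (column Y: 2 ≤ 7)
No single strategy strictly dominates all others → no strictly dominant strategy.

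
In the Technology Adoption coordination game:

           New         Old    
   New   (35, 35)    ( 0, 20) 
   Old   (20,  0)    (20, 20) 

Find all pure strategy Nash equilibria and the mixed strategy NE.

Pure NE: (New, New) and (Old, Old); Mixed NE: p = 0.5714, q = 0.5714

Work:
Check pure NE:
(New, New): (35, 35) - no unilateral deviation beneficial
(Old, Old): (20, 20) - no unilateral deviation beneficial
Mixed NE: P1 plays New with p = 0.5714, P2 plays New with q = 0.5714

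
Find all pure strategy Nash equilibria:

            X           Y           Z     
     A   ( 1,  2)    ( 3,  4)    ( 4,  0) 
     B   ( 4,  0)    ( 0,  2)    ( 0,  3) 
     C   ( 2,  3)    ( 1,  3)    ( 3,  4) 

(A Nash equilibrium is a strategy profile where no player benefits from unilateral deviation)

Nash equilibrium: (A, Y)

Work:
Best responses:
  P1 vs X: payoffs [1, 4, 2] → best response B (payoff 4)
  P1 vs Y: payoffs [3, 0, 1] → best response A (payoff 3)
  P1 vs Z: payoffs [4, 0, 3] → best response A (payoff 4)
  P2 vs A: payoffs [2, 4, 0] → best response Y (payoff 4)
  P2 vs B: payoffs [0, 2, 3] → best response Z (payoff 3)
  P2 vs C: payoffs [3, 3, 4] → best response Z (payoff 4)
Mutual best responses: (A,Y) → Nash equilibria.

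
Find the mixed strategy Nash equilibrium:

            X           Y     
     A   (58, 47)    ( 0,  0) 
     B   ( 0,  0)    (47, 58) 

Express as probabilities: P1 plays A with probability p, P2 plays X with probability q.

p = 0.5524, q = 0.4476

Work:
Find probabilities that make opponent indifferent:
P2 chooses q to make P1 indifferent between A and B
P1 chooses p to make P2 indifferent between X and Y
Mixed NE: P1 plays (A: 0.5524, B: 0.4476), P2 plays (X: 0.4476, Y: 0.5524)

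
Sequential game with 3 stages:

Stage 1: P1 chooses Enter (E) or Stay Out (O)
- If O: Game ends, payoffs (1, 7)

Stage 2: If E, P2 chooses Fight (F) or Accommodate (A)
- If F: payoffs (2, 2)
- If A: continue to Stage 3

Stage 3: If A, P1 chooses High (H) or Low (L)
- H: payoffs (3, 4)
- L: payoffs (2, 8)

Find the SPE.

SPE: (E, A, H); Outcome (3, 4)

Work:
Stage 3: P1 chooses H (3 vs 2)
Stage 2: P2: F->2, A->4 (anticipating H). Choose A
Stage 1: P1: O->1, E->3 (anticipating A, H). Choose E
SPE path: E -> A -> H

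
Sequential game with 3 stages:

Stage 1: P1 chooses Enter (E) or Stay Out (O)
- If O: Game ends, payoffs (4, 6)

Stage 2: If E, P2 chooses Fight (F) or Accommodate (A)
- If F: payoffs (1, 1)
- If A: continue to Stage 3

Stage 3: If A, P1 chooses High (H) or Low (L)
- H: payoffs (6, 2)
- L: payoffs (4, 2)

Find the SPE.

SPE: (E, A, H); Outcome (6, 2)

Work:
Stage 3: P1 chooses H (6 vs 4)
Stage 2: P2: F->1, A->2 (anticipating H). Choose A
Stage 1: P1: O->4, E->6 (anticipating A, H). Choose E
SPE path: E -> A -> H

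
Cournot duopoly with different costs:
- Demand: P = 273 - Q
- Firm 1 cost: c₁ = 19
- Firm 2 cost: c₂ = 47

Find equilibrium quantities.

q₁* = 94.0, q₂* = 66.0

Work:
Reaction: q₁ = (273 - 19 - q₂)/2
Reaction: q₂ = (273 - 47 - q₁)/2
Solve simultaneously:
q₁* = (273 - 2×19 + 47)/3 = 94.0
q₂* = (273 - 2×47 + 19)/3 = 66.0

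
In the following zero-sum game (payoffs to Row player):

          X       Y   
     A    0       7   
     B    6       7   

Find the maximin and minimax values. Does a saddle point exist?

Maximin = 6, Minimax = 6, Saddle: True

Work:
Row minimums: [0, 6] → maximin = 6
Column maximums: [6, 7] → minimax = 6
Saddle point exists! Game value = 6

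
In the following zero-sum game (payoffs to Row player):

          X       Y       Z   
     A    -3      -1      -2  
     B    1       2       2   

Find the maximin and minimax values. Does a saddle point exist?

Maximin = 1, Minimax = 1, Saddle: True

Work:
Row minimums: [-3, 1] → maximin = 1
Column maximums: [1, 2, 2] → minimax = 1
Saddle point exists! Game value = 1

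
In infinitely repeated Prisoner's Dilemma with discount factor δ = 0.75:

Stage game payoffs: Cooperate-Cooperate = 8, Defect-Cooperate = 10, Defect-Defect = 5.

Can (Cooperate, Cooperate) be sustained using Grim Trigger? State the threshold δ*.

δ* = 0.4; since δ = 0.75 ≥ 0.4, cooperation can be sustained

Work:
For Grim Trigger:
Cooperate forever: 8/(1-δ)
Defect then punished: 10 + 5·δ/(1-δ)
Need: 8/(1-δ) ≥ 10 + 5·δ/(1-δ)
Solving: δ ≥ (T-R)/(T-P) = (10-8)/(10-5) = 0.4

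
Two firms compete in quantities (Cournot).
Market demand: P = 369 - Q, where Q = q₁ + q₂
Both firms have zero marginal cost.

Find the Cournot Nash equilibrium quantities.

q₁* = q₂* = 123.0; P* = 123.0

Work:
Profit: π_i = P·q_i = (a - q_i - q_j)·q_i
FOC: ∂π_i/∂q_i = a - 2q_i - q_j = 0
Reaction function: q_i = (369 - q_j)/2
Symmetry: q* = 369/3 = 123.0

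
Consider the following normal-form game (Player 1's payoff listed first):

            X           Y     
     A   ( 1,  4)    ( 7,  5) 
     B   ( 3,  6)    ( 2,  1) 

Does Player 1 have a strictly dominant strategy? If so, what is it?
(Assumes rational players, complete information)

No strictly dominant strategy exists for Player 1

Work:
A strategy strictly dominates another if it gives a strictly higher payoff against every opponent action. Compare each pair of P1's strategies column-by-column:
  A vs B: [1 vs 3, 7 vs 2] → A does not strictly dominate B (column X: 1 ≤ 3)
  B vs A: [3 vs 1, 2 vs 7] → B does not strictly dominate A (column Y: 2 ≤ 7)
No single strategy strictly dominates all others → no strictly dominant strategy.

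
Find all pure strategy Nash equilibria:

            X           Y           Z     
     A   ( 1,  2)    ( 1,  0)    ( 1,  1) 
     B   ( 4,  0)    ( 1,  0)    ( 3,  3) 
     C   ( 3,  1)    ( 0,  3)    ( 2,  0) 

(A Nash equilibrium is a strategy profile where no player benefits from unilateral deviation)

Nash equilibrium: (B, Z)

Work:
Best responses:
  P1 vs X: payoffs [1, 4, 3] → best response B (payoff 4)
  P1 vs Y: payoffs [1, 1, 0] → best response A/B (payoff 1)
  P1 vs Z: payoffs [1, 3, 2] → best response B (payoff 3)
  P2 vs A: payoffs [2, 0, 1] → best response X (payoff 2)
  P2 vs B: payoffs [0, 0, 3] → best response Z (payoff 3)
  P2 vs C: payoffs [1, 3, 0] → best response Y (payoff 3)
Mutual best responses: (B,Z) → Nash equilibria.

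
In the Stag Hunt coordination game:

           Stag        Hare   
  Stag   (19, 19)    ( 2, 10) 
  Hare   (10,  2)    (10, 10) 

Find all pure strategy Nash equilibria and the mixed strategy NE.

Pure NE: (Stag, Stag) and (Hare, Hare); Mixed NE: p = 0.4706, q = 0.4706

Work:
Check pure NE:
(Stag, Stag): (19, 19) - no unilateral deviation beneficial
(Hare, Hare): (10, 10) - no unilateral deviation beneficial
Mixed NE: P1 plays Stag with p = 0.4706, P2 plays Stag with q = 0.4706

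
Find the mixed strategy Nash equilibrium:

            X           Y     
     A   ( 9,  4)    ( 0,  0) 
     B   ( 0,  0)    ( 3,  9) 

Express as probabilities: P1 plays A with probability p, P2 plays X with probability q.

p = 0.6923, q = 0.25

Work:
Find probabilities that make opponent indifferent:
P2 chooses q to make P1 indifferent between A and B
P1 chooses p to make P2 indifferent between X and Y
Mixed NE: P1 plays (A: 0.6923, B: 0.3077), P2 plays (X: 0.25, Y: 0.75)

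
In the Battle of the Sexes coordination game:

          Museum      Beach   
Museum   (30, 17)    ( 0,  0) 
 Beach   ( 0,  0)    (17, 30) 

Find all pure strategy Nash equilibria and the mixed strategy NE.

Pure NE: (Museum, Museum) and (Beach, Beach); Mixed NE: p = 0.6383, q = 0.3617

Work:
Check pure NE:
(Museum, Museum): (30, 17) - no unilateral deviation beneficial
(Beach, Beach): (17, 30) - no unilateral deviation beneficial
Mixed NE: P1 plays Museum with p = 0.6383, P2 plays Museum with q = 0.3617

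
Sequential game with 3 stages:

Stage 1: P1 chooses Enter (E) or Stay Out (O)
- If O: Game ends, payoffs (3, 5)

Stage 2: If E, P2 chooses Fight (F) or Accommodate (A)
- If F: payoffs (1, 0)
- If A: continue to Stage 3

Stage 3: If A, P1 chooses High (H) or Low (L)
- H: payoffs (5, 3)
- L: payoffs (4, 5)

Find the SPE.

SPE: (E, A, H); Outcome (5, 3)

Work:
Stage 3: P1 chooses H (5 vs 4)
Stage 2: P2: F->0, A->3 (anticipating H). Choose A
Stage 1: P1: O->3, E->5 (anticipating A, H). Choose E
SPE path: E -> A -> H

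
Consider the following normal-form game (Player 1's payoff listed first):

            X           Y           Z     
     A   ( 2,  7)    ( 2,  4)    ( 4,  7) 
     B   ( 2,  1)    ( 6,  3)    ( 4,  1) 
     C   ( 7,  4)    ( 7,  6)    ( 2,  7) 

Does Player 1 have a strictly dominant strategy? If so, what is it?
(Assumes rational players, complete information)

No strictly dominant strategy exists for Player 1

Work:
A strategy strictly dominates another if it gives a strictly higher payoff against every opponent action. Compare each pair of P1's strategies column-by-column:
  A vs B: [2 vs 2, 2 vs 6, 4 vs 4] → A does not strictly dominate B (column X: 2 ≤ 2)
  A vs C: [2 vs 7, 2 vs 7, 4 vs 2] → A does not strictly dominate C (column X: 2 ≤ 7)
  B vs A: [2 vs 2, 6 vs 2, 4 vs 4] → B does not strictly dominate A (column X: 2 ≤ 2)
  B vs C: [2 vs 7, 6 vs 7, 4 vs 2] → B does not strictly dominate C (column X: 2 ≤ 7)
  C vs A: [7 vs 2, 7 vs 2, 2 vs 4] → C does not strictly dominate A (column Z: 2 ≤ 4)
  C vs B: [7 vs 2, 7 vs 6, 2 vs 4] → C does not strictly dominate B (column Z: 2 ≤ 4)
No single strategy strictly dominates all others → no strictly dominant strategy.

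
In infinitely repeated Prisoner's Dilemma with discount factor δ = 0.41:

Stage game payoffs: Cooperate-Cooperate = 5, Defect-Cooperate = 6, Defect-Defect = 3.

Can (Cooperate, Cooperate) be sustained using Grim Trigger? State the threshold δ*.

δ* = 0.3333; since δ = 0.41 ≥ 0.3333, cooperation can be sustained

Work:
For Grim Trigger:
Cooperate forever: 5/(1-δ)
Defect then punished: 6 + 3·δ/(1-δ)
Need: 5/(1-δ) ≥ 6 + 3·δ/(1-δ)
Solving: δ ≥ (T-R)/(T-P) = (6-5)/(6-3) = 0.3333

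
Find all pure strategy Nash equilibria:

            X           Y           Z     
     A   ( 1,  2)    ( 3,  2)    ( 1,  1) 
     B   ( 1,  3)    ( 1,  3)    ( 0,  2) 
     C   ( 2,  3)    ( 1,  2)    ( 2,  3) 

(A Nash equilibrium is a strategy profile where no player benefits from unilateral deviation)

Nash equilibrium: (A, Y), (C, X), (C, Z)

Work:
Best responses:
  P1 vs X: payoffs [1, 1, 2] → best response C (payoff 2)
  P1 vs Y: payoffs [3, 1, 1] → best response A (payoff 3)
  P1 vs Z: payoffs [1, 0, 2] → best response C (payoff 2)
  P2 vs A: payoffs [2, 2, 1] → best response X/Y (payoff 2)
  P2 vs B: payoffs [3, 3, 2] → best response X/Y (payoff 3)
  P2 vs C: payoffs [3, 2, 3] → best response X/Z (payoff 3)
Mutual best responses: (A,Y), (C,X), (C,Z) → Nash equilibria.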